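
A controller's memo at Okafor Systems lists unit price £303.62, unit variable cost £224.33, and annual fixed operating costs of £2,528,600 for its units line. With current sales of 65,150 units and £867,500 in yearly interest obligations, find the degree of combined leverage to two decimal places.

2.92

Total contribution margin = 65,150 × £79.29 = £5,165,743.50.
EBIT = £5,165,743.50 − £2,528,600 = £2,637,143.50. Interest = £867,500.00, so EBIT − I = £1,769,643.50.
Degree of total leverage = total CM / (EBIT − interest) = £5,165,743.50 / £1,769,643.50 = 2.9191.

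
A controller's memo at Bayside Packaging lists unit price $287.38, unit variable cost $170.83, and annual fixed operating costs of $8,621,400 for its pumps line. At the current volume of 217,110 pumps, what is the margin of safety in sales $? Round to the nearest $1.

$41,135,089

Each unit contributes $287.38 − $170.83 = $116.55. Break-even units = $8,621,400 ÷ $116.55 = 73,971.69; break-even revenue = 73,971.69 × $287.38 = $21,257,983.11.
Actual sales revenue = 217,110 × $287.38 = $62,393,071.80.
Margin of safety = $62,393,071.80 − $21,257,983.11 = $41,135,089.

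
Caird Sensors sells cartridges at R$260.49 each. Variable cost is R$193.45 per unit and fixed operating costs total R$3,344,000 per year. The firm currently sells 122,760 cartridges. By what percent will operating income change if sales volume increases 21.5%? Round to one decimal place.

Contribution at this volume is 122,760 × R$67.04 = R$8,229,830.40.
Subtracting fixed costs: EBIT = R$8,229,830.40 − R$3,344,000 = R$4,885,830.40.
DOL = contribution ÷ EBIT = R$8,229,830.40 ÷ R$4,885,830.40 = 1.6844.
So EBIT moves 1.6844 × (+21.5%) = +36.2%.

+36.2%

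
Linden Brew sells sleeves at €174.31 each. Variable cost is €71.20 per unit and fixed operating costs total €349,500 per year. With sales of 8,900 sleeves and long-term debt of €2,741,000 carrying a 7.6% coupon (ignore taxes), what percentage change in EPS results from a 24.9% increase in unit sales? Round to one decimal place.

+63.5%

Contribution at this volume is 8,900 × €103.11 = €917,679.00.
EBIT = €917,679.00 − €349,500 = €568,179.00.
After interest of €208,316.00, pre-tax earnings = €359,863.00.
Degree of combined leverage = contribution ÷ (EBIT − I) = €917,679.00 ÷ €359,863.00 = 2.5501.
%ΔEPS = DCL × %ΔSales = 2.5501 × +24.9% = +63.5%.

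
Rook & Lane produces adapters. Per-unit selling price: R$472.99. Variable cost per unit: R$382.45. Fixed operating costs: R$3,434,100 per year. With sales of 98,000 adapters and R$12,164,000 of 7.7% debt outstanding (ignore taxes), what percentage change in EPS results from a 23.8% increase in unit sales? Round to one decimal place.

Contribution at this volume is 98,000 × R$90.54 = R$8,872,920.00.
Subtracting fixed costs: EBIT = R$8,872,920.00 − R$3,434,100 = R$5,438,820.00.
Interest = R$936,628.00, so EBIT − I = R$4,502,192.00.
DCL = total CM / (EBIT − I) = R$8,872,920.00 / R$4,502,192.00 = 1.9708.
EPS therefore changes by 1.9708 × (+23.8%) = +46.9%.

+46.9%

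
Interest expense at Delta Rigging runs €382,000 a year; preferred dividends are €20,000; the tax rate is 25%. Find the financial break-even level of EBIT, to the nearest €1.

€408,667

Preferred dividends are paid after tax, so their pre-tax equivalent is €20,000 ÷ (1 − 0.25) = €26,666.67.
Financial break-even EBIT = interest + D_p ÷ (1 − t) = €382,000 + €26,666.67 = €408,666.67.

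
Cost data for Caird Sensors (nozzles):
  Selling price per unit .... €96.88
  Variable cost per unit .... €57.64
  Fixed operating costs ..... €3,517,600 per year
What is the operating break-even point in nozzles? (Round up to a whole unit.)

89,644 nozzles

Contribution margin per unit = €96.88 − €57.64 = €39.24.
Units to break even: €3,517,600 ÷ €39.24 = 89,643.22, rounded up to 89,644.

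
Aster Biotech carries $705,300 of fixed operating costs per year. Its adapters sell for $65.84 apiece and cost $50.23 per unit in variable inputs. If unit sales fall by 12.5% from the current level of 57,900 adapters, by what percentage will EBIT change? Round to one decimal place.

Total contribution margin = 57,900 × $15.61 = $903,819.00.
Subtracting fixed costs: EBIT = $903,819.00 − $705,300 = $198,519.00.
So DOL = total CM / EBIT = $903,819.00 / $198,519.00 = 4.5528.
%ΔEBIT = DOL × %ΔSales = 4.5528 × -12.5% = -56.9%.

-56.9%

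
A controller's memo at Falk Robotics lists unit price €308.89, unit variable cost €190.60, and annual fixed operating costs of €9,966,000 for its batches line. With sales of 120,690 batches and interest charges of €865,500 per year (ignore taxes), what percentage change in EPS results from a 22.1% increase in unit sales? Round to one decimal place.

Total contribution margin = 120,690 × €118.29 = €14,276,420.10.
EBIT = €14,276,420.10 − €9,966,000 = €4,310,420.10.
Interest = €865,500.00, so EBIT − I = €3,444,920.10.
Degree of combined leverage = contribution ÷ (EBIT − I) = €14,276,420.10 ÷ €3,444,920.10 = 4.1442.
EPS therefore changes by 4.1442 × (+22.1%) = +91.6%.

+91.6%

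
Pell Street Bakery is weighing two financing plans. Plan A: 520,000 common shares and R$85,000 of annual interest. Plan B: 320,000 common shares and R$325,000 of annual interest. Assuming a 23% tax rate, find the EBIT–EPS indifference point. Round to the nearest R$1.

At indifference, (EBIT − 85,000)(1 − t)/520,000 = (EBIT − 325,000)(1 − t)/320,000.
The (1 − t) factor cancels: (EBIT − 85,000) × 320,000 = (EBIT − 325,000) × 520,000.
Solving, EBIT = (325,000·520,000 − 85,000·320,000) / (520,000 − 320,000) = 141,800,000,000 / 200,000 = 709,000.00.

R$709,000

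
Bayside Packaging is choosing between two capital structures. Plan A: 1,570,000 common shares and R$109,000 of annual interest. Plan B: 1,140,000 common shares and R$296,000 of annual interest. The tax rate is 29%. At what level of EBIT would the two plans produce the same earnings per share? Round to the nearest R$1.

R$791,767

At indifference, (EBIT − 109,000)(1 − t)/1,570,000 = (EBIT − 296,000)(1 − t)/1,140,000.
Cancelling (1 − t) and cross-multiplying: 1,140,000·(EBIT − 109,000) = 1,570,000·(EBIT − 296,000).
Solving, EBIT = (296,000·1,570,000 − 109,000·1,140,000) / (1,570,000 − 1,140,000) = 340,460,000,000 / 430,000 = 791,767.44.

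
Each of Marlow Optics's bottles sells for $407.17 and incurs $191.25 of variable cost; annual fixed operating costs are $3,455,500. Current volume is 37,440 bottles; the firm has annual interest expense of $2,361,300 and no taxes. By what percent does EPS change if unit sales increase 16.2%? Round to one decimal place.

+57.8%

Contribution at this volume is 37,440 × $215.92 = $8,084,044.80.
Subtracting fixed costs: EBIT = $8,084,044.80 − $3,455,500 = $4,628,544.80.
Interest = $2,361,300.00, so EBIT − I = $2,267,244.80.
Degree of combined leverage = contribution ÷ (EBIT − I) = $8,084,044.80 ÷ $2,267,244.80 = 3.5656.
EPS therefore changes by 3.5656 × (+16.2%) = +57.8%.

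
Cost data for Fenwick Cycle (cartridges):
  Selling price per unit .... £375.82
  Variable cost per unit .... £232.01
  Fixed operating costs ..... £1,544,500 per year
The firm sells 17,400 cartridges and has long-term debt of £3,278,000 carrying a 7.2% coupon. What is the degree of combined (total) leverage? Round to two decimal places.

3.47

At 17,400 units, contribution = 17,400 × £143.81 = £2,502,294.00.
Operating income = contribution − fixed costs = £2,502,294.00 − £1,544,500 = £957,794.00. Interest = £236,016.00.
DOL = £2,502,294.00 ÷ £957,794.00 = 2.6126; DFL = £957,794.00 ÷ £721,778.00 = 1.3270.
DCL = DOL × DFL = 2.6126 × 1.3270 = 3.4669.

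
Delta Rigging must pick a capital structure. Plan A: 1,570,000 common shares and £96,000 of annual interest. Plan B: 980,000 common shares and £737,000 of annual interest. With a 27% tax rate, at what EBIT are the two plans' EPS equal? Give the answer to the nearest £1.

At indifference, (EBIT − 96,000)(1 − t)/1,570,000 = (EBIT − 737,000)(1 − t)/980,000.
The (1 − t) factor cancels: (EBIT − 96,000) × 980,000 = (EBIT − 737,000) × 1,570,000.
Solving, EBIT = (737,000·1,570,000 − 96,000·980,000) / (1,570,000 − 980,000) = 1,063,010,000,000 / 590,000 = 1,801,711.86.

£1,801,712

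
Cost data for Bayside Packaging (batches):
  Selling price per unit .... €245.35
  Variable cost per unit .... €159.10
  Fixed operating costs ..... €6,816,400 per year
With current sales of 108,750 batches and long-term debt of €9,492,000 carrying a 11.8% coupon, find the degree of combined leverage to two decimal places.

Total contribution margin = 108,750 × €86.25 = €9,379,687.50.
EBIT = €9,379,687.50 − €6,816,400 = €2,563,287.50. Interest = €1,120,056.00.
DOL = €9,379,687.50 ÷ €2,563,287.50 = 3.6592; DFL = €2,563,287.50 ÷ €1,443,231.50 = 1.7761.
DCL = DOL × DFL = 3.6592 × 1.7761 = 6.4991.

6.50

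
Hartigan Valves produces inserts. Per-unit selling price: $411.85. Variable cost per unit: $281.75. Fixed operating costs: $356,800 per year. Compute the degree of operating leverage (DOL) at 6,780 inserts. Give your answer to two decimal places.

1.68

At 6,780 units, contribution = 6,780 × $130.10 = $882,078.00.
Operating income = contribution − fixed costs = $882,078.00 − $356,800 = $525,278.00.
DOL = contribution ÷ EBIT = $882,078.00 ÷ $525,278.00 = 1.6793.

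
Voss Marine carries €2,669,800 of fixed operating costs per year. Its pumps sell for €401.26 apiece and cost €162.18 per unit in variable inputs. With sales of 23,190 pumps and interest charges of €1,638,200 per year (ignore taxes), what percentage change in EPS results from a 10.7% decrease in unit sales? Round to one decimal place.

-48.0%

Contribution at this volume is 23,190 × €239.08 = €5,544,265.20.
Operating income = contribution − fixed costs = €5,544,265.20 − €2,669,800 = €2,874,465.20.
Interest = €1,638,200.00, so EBIT − I = €1,236,265.20.
Degree of combined leverage = contribution ÷ (EBIT − I) = €5,544,265.20 ÷ €1,236,265.20 = 4.4847.
%ΔEPS = DCL × %ΔSales = 4.4847 × -10.7% = -48.0%.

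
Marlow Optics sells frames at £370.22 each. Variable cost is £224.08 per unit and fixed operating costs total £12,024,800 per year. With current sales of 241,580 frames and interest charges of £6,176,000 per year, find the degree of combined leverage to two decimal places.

2.06

Total contribution margin = 241,580 × £146.14 = £35,304,501.20.
Operating income = contribution − fixed costs = £35,304,501.20 − £12,024,800 = £23,279,701.20. Interest = £6,176,000.00.
DOL = £35,304,501.20 ÷ £23,279,701.20 = 1.5165; DFL = £23,279,701.20 ÷ £17,103,701.20 = 1.3611.
DCL = DOL × DFL = 1.5165 × 1.3611 = 2.0641.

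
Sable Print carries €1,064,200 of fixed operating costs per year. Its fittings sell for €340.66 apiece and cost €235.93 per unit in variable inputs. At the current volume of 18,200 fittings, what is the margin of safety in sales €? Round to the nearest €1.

€2,738,441

Contribution margin per unit = €340.66 − €235.93 = €104.73. Break-even units = €1,064,200 ÷ €104.73 = 10,161.37; break-even revenue = 10,161.37 × €340.66 = €3,461,571.39.
Actual sales revenue = 18,200 × €340.66 = €6,200,012.00.
Margin of safety = €6,200,012.00 − €3,461,571.39 = €2,738,441.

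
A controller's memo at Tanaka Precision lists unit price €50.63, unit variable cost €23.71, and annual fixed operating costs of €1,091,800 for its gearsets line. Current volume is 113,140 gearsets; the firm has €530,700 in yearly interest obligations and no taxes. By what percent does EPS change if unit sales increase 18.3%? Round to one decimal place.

Contribution at this volume is 113,140 × €26.92 = €3,045,728.80.
Operating income = contribution − fixed costs = €3,045,728.80 − €1,091,800 = €1,953,928.80.
After interest of €530,700.00, pre-tax earnings = €1,423,228.80.
Degree of combined leverage = contribution ÷ (EBIT − I) = €3,045,728.80 ÷ €1,423,228.80 = 2.1400.
EPS therefore changes by 2.1400 × (+18.3%) = +39.2%.

+39.2%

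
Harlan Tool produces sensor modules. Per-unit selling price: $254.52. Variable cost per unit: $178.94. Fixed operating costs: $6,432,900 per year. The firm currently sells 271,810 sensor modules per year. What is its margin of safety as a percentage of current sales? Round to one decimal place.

Contribution margin per unit = $254.52 − $178.94 = $75.58. Break-even units = $6,432,900 ÷ $75.58 = 85,113.79; break-even revenue = 85,113.79 × $254.52 = $21,663,160.99.
Current sales = 271,810 × $254.52 = $69,181,081.20.
Margin of safety = ($69,181,081.20 − $21,663,160.99) ÷ $69,181,081.20 = 68.7%.

68.7%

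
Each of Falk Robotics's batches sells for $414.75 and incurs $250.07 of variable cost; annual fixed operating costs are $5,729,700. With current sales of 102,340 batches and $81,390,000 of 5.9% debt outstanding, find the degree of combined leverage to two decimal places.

Total contribution margin = 102,340 × $164.68 = $16,853,351.20.
Subtracting fixed costs: EBIT = $16,853,351.20 − $5,729,700 = $11,123,651.20. Interest = $4,802,010.00.
DOL = $16,853,351.20 ÷ $11,123,651.20 = 1.5151; DFL = $11,123,651.20 ÷ $6,321,641.20 = 1.7596.
Combined leverage = 1.5151 × 1.7596 = 2.6660.

2.67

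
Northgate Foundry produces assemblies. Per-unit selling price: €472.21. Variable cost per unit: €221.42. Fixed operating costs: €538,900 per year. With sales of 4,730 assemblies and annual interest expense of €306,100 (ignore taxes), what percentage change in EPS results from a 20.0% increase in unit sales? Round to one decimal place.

Contribution at this volume is 4,730 × €250.79 = €1,186,236.70.
Operating income = contribution − fixed costs = €1,186,236.70 − €538,900 = €647,336.70.
After interest of €306,100.00, pre-tax earnings = €341,236.70.
DCL = total CM / (EBIT − I) = €1,186,236.70 / €341,236.70 = 3.4763.
EPS therefore changes by 3.4763 × (+20.0%) = +69.5%.

+69.5%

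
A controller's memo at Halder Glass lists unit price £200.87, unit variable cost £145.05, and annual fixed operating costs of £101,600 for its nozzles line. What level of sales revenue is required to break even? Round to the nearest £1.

£365,611

CM per unit = £200.87 − £145.05 = £55.82; CM ratio = £55.82 / £200.87 = 0.2779.
Break-even sales = FC ÷ CM ratio = £101,600 × £200.87 / £55.82 = £365,611.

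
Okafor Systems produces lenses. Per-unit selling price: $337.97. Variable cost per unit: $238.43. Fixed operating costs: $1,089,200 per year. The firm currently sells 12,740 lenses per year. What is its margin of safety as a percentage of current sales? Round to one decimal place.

14.1%

Contribution margin per unit = $337.97 − $238.43 = $99.54. Break-even units = $1,089,200 ÷ $99.54 = 10,942.33; break-even revenue = 10,942.33 × $337.97 = $3,698,180.87.
Current sales = 12,740 × $337.97 = $4,305,737.80.
Margin of safety = ($4,305,737.80 − $3,698,180.87) ÷ $4,305,737.80 = 14.1%.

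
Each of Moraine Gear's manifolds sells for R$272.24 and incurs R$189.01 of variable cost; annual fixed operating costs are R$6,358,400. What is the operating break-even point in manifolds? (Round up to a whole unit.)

76,396 manifolds

Contribution margin per unit = R$272.24 − R$189.01 = R$83.23.
Break-even Q = R$6,358,400 / R$83.23 = 76,395.53 → 76,396 manifolds.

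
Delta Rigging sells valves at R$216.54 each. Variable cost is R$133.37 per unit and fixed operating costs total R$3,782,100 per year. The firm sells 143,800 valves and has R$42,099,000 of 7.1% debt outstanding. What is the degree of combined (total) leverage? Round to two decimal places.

2.30

At 143,800 units, contribution = 143,800 × R$83.17 = R$11,959,846.00.
EBIT = R$11,959,846.00 − R$3,782,100 = R$8,177,746.00. Interest = R$2,989,029.00, so EBIT − I = R$5,188,717.00.
Degree of total leverage = total CM / (EBIT − interest) = R$11,959,846.00 / R$5,188,717.00 = 2.3050.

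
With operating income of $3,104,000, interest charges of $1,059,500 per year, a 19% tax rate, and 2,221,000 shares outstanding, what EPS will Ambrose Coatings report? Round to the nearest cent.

$0.75

Interest = $1,059,500.00, so EBT = $3,104,000 − $1,059,500.00 = $2,044,500.00.
Net income = $2,044,500.00 × (1 − 0.19) = $1,656,045.00.
Per share: $1,656,045.00 / 2,221,000 shares = $0.75.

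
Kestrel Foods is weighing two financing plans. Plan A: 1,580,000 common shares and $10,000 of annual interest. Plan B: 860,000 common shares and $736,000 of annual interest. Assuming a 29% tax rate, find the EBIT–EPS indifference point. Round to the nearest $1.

$1,603,167

At indifference, (EBIT − 10,000)(1 − t)/1,580,000 = (EBIT − 736,000)(1 − t)/860,000.
The (1 − t) factor cancels: (EBIT − 10,000) × 860,000 = (EBIT − 736,000) × 1,580,000.
Solving, EBIT = (736,000·1,580,000 − 10,000·860,000) / (1,580,000 − 860,000) = 1,154,280,000,000 / 720,000 = 1,603,166.67.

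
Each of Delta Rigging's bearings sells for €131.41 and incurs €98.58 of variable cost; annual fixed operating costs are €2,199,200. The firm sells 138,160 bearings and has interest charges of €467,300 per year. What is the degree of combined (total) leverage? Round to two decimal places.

Contribution at this volume is 138,160 × €32.83 = €4,535,792.80.
EBIT = €4,535,792.80 − €2,199,200 = €2,336,592.80. Interest = €467,300.00, so EBIT − I = €1,869,292.80.
Degree of total leverage = total CM / (EBIT − interest) = €4,535,792.80 / €1,869,292.80 = 2.4265.

2.43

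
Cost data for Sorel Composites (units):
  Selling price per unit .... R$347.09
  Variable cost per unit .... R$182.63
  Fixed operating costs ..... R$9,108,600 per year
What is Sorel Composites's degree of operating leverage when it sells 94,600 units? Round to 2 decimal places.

2.41

Contribution at this volume is 94,600 × R$164.46 = R$15,557,916.00.
Operating income = contribution − fixed costs = R$15,557,916.00 − R$9,108,600 = R$6,449,316.00.
So DOL = total CM / EBIT = R$15,557,916.00 / R$6,449,316.00 = 2.4123.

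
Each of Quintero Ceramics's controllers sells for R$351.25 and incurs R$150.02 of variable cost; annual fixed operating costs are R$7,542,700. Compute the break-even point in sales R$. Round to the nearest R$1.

CM per unit = R$351.25 − R$150.02 = R$201.23; CM ratio = R$201.23 / R$351.25 = 0.5729.
Break-even sales = FC ÷ CM ratio = R$7,542,700 × R$351.25 / R$201.23 = R$13,165,897.

R$13,165,897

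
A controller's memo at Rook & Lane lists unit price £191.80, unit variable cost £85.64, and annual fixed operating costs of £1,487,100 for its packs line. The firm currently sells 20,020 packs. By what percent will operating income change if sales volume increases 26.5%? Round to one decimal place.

+88.2%

At 20,020 units, contribution = 20,020 × £106.16 = £2,125,323.20.
EBIT = £2,125,323.20 − £1,487,100 = £638,223.20.
Degree of operating leverage = £2,125,323.20 / £638,223.20 = 3.3301.
Operating income changes by 3.3301 × +26.5% = +88.2%.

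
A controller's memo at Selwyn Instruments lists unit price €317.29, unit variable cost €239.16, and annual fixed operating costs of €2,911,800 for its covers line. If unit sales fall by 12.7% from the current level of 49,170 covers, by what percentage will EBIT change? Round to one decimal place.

-52.5%

At 49,170 units, contribution = 49,170 × €78.13 = €3,841,652.10.
Operating income = contribution − fixed costs = €3,841,652.10 − €2,911,800 = €929,852.10.
Degree of operating leverage = €3,841,652.10 / €929,852.10 = 4.1315.
%ΔEBIT = DOL × %ΔSales = 4.1315 × -12.7% = -52.5%.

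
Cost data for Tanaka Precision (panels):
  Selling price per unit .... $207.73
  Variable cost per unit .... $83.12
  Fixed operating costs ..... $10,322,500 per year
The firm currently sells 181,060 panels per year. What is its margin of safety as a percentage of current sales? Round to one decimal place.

Unit CM = price − variable cost = $207.73 − $83.12 = $124.61. Break-even units = $10,322,500 ÷ $124.61 = 82,838.46; break-even revenue = 82,838.46 × $207.73 = $17,208,032.46.
Current sales = 181,060 × $207.73 = $37,611,593.80.
Margin of safety = ($37,611,593.80 − $17,208,032.46) ÷ $37,611,593.80 = 54.2%.

54.2%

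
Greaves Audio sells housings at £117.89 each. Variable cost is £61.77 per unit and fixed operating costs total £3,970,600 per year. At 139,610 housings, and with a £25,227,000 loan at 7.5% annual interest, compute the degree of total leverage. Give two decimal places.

Total contribution margin = 139,610 × £56.12 = £7,834,913.20.
EBIT = £7,834,913.20 − £3,970,600 = £3,864,313.20. Interest = £1,892,025.00, so EBIT − I = £1,972,288.20.
Degree of total leverage = total CM / (EBIT − interest) = £7,834,913.20 / £1,972,288.20 = 3.9725.

3.97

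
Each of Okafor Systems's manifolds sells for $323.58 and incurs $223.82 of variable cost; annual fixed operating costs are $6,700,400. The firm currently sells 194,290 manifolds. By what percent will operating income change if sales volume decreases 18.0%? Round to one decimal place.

Contribution at this volume is 194,290 × $99.76 = $19,382,370.40.
EBIT = $19,382,370.40 − $6,700,400 = $12,681,970.40.
DOL = contribution ÷ EBIT = $19,382,370.40 ÷ $12,681,970.40 = 1.5283.
So EBIT moves 1.5283 × (-18.0%) = -27.5%.

-27.5%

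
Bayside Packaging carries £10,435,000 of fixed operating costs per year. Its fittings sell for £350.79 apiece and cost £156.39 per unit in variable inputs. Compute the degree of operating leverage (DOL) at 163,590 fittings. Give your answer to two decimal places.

1.49

Contribution at this volume is 163,590 × £194.40 = £31,801,896.00.
Subtracting fixed costs: EBIT = £31,801,896.00 − £10,435,000 = £21,366,896.00.
Degree of operating leverage = £31,801,896.00 / £21,366,896.00 = 1.4884.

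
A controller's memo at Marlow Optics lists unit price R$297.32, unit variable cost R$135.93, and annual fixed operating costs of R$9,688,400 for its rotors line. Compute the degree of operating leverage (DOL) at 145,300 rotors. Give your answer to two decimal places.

1.70

Total contribution margin = 145,300 × R$161.39 = R$23,449,967.00.
EBIT = R$23,449,967.00 − R$9,688,400 = R$13,761,567.00.
Degree of operating leverage = R$23,449,967.00 / R$13,761,567.00 = 1.7040.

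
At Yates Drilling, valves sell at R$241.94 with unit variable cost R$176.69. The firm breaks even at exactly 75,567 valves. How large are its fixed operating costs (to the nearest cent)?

R$4,930,746.75

Contribution margin per unit = R$241.94 − R$176.69 = R$65.25.
Since BE = FC / CM, FC = 75,567 × R$65.25 = R$4,930,746.75.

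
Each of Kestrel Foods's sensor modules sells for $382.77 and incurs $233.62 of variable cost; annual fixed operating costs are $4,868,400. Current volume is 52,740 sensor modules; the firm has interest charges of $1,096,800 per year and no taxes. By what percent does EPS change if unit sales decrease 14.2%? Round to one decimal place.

Total contribution margin = 52,740 × $149.15 = $7,866,171.00.
Operating income = contribution − fixed costs = $7,866,171.00 − $4,868,400 = $2,997,771.00.
Interest = $1,096,800.00, so EBIT − I = $1,900,971.00.
DCL = total CM / (EBIT − I) = $7,866,171.00 / $1,900,971.00 = 4.1380.
%ΔEPS = DCL × %ΔSales = 4.1380 × -14.2% = -58.8%.

-58.8%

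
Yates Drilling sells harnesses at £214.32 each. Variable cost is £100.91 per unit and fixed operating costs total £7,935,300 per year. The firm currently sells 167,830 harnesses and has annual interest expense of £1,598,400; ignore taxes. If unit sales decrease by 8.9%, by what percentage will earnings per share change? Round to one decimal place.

At 167,830 units, contribution = 167,830 × £113.41 = £19,033,600.30.
Subtracting fixed costs: EBIT = £19,033,600.30 − £7,935,300 = £11,098,300.30.
Interest = £1,598,400.00, so EBIT − I = £9,499,900.30.
Degree of combined leverage = contribution ÷ (EBIT − I) = £19,033,600.30 ÷ £9,499,900.30 = 2.0036.
EPS therefore changes by 2.0036 × (-8.9%) = -17.8%.

-17.8%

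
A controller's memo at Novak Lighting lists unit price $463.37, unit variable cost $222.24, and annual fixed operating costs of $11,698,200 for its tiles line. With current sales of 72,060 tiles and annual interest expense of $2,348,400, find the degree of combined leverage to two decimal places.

5.22

Total contribution margin = 72,060 × $241.13 = $17,375,827.80.
EBIT = $17,375,827.80 − $11,698,200 = $5,677,627.80. Interest = $2,348,400.00, so EBIT − I = $3,329,227.80.
Degree of total leverage = total CM / (EBIT − interest) = $17,375,827.80 / $3,329,227.80 = 5.2192.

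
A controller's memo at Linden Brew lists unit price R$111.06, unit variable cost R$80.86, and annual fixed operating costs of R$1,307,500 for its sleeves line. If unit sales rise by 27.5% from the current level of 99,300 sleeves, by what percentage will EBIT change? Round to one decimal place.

+48.8%

Total contribution margin = 99,300 × R$30.20 = R$2,998,860.00.
Operating income = contribution − fixed costs = R$2,998,860.00 − R$1,307,500 = R$1,691,360.00.
DOL = contribution ÷ EBIT = R$2,998,860.00 ÷ R$1,691,360.00 = 1.7730.
So EBIT moves 1.7730 × (+27.5%) = +48.8%.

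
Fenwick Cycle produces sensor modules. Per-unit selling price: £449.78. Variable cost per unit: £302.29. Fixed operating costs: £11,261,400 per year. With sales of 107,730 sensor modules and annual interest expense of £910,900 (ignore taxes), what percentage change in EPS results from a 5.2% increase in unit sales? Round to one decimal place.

+22.2%

Contribution at this volume is 107,730 × £147.49 = £15,889,097.70.
Operating income = contribution − fixed costs = £15,889,097.70 − £11,261,400 = £4,627,697.70.
After interest of £910,900.00, pre-tax earnings = £3,716,797.70.
Degree of combined leverage = contribution ÷ (EBIT − I) = £15,889,097.70 ÷ £3,716,797.70 = 4.2749.
EPS therefore changes by 4.2749 × (+5.2%) = +22.2%.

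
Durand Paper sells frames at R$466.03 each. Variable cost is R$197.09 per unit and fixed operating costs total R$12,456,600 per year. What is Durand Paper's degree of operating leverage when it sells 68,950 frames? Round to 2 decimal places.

Contribution at this volume is 68,950 × R$268.94 = R$18,543,413.00.
EBIT = R$18,543,413.00 − R$12,456,600 = R$6,086,813.00.
So DOL = total CM / EBIT = R$18,543,413.00 / R$6,086,813.00 = 3.0465.

3.05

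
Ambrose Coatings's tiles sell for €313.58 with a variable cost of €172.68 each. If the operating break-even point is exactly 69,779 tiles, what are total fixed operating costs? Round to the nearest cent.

€9,831,861.10

Unit CM = price − variable cost = €313.58 − €172.68 = €140.90.
Since BE = FC / CM, FC = 69,779 × €140.90 = €9,831,861.10.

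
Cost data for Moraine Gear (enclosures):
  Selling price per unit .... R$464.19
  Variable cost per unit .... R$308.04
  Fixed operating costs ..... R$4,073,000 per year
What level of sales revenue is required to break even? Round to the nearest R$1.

CM per unit = R$464.19 − R$308.04 = R$156.15; CM ratio = R$156.15 / R$464.19 = 0.3364.
Break-even sales = FC ÷ CM ratio = R$4,073,000 × R$464.19 / R$156.15 = R$12,107,883.

R$12,107,883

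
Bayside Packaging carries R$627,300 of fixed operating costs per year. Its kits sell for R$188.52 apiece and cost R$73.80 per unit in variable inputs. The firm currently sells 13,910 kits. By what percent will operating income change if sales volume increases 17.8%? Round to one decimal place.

+29.3%

Contribution at this volume is 13,910 × R$114.72 = R$1,595,755.20.
EBIT = R$1,595,755.20 − R$627,300 = R$968,455.20.
So DOL = total CM / EBIT = R$1,595,755.20 / R$968,455.20 = 1.6477.
So EBIT moves 1.6477 × (+17.8%) = +29.3%.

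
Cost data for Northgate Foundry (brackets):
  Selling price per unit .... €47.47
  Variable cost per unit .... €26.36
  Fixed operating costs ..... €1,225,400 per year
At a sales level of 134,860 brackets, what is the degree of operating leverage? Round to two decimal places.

1.76

Total contribution margin = 134,860 × €21.11 = €2,846,894.60.
EBIT = €2,846,894.60 − €1,225,400 = €1,621,494.60.
Degree of operating leverage = €2,846,894.60 / €1,621,494.60 = 1.7557.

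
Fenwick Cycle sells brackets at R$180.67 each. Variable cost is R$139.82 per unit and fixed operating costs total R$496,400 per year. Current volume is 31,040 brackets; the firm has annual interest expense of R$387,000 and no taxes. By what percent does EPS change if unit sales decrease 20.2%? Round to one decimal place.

-66.6%

Total contribution margin = 31,040 × R$40.85 = R$1,267,984.00.
Operating income = contribution − fixed costs = R$1,267,984.00 − R$496,400 = R$771,584.00.
After interest of R$387,000.00, pre-tax earnings = R$384,584.00.
DCL = total CM / (EBIT − I) = R$1,267,984.00 / R$384,584.00 = 3.2970.
%ΔEPS = DCL × %ΔSales = 3.2970 × -20.2% = -66.6%.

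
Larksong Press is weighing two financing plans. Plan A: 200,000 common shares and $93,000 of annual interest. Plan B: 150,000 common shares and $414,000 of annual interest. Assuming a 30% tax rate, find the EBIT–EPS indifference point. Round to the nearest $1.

At indifference, (EBIT − 93,000)(1 − t)/200,000 = (EBIT − 414,000)(1 − t)/150,000.
The (1 − t) factor cancels: (EBIT − 93,000) × 150,000 = (EBIT − 414,000) × 200,000.
Solving, EBIT = (414,000·200,000 − 93,000·150,000) / (200,000 − 150,000) = 68,850,000,000 / 50,000 = 1,377,000.00.

$1,377,000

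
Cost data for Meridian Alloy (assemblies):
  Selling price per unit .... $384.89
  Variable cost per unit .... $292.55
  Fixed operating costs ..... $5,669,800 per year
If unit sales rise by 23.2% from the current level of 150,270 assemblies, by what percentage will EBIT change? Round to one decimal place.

+39.2%

Total contribution margin = 150,270 × $92.34 = $13,875,931.80.
EBIT = $13,875,931.80 − $5,669,800 = $8,206,131.80.
DOL = contribution ÷ EBIT = $13,875,931.80 ÷ $8,206,131.80 = 1.6909.
So EBIT moves 1.6909 × (+23.2%) = +39.2%.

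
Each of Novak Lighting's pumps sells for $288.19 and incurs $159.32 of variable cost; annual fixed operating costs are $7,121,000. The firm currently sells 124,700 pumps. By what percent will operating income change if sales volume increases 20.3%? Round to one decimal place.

+36.5%

Total contribution margin = 124,700 × $128.87 = $16,070,089.00.
EBIT = $16,070,089.00 − $7,121,000 = $8,949,089.00.
Degree of operating leverage = $16,070,089.00 / $8,949,089.00 = 1.7957.
%ΔEBIT = DOL × %ΔSales = 1.7957 × +20.3% = +36.5%.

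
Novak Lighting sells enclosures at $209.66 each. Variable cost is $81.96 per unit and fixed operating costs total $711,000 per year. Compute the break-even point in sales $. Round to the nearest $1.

Contribution margin per unit = $209.66 − $81.96 = $127.70, a CM ratio of $127.70 ÷ $209.66 = 0.6091.
Break-even sales = FC ÷ CM ratio = $711,000 × $209.66 / $127.70 = $1,167,332.

$1,167,332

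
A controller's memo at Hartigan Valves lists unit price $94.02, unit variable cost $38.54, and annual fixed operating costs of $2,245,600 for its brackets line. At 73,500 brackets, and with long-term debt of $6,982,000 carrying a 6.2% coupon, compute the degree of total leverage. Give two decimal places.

Total contribution margin = 73,500 × $55.48 = $4,077,780.00.
EBIT = $4,077,780.00 − $2,245,600 = $1,832,180.00. Interest = $432,884.00.
DOL = $4,077,780.00 ÷ $1,832,180.00 = 2.2256; DFL = $1,832,180.00 ÷ $1,399,296.00 = 1.3094.
Combined leverage = 2.2256 × 1.3094 = 2.9142.

2.91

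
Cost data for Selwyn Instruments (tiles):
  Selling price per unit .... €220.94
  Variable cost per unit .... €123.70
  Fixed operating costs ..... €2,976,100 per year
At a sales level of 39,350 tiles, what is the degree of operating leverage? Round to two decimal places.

4.50

At 39,350 units, contribution = 39,350 × €97.24 = €3,826,394.00.
Subtracting fixed costs: EBIT = €3,826,394.00 − €2,976,100 = €850,294.00.
DOL = contribution ÷ EBIT = €3,826,394.00 ÷ €850,294.00 = 4.5001.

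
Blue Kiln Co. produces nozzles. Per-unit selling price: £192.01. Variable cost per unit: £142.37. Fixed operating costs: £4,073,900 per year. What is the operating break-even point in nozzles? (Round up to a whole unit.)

Contribution margin per unit = £192.01 − £142.37 = £49.64.
Break-even Q = £4,073,900 / £49.64 = 82,068.90 → 82,069 nozzles.

82,069 nozzles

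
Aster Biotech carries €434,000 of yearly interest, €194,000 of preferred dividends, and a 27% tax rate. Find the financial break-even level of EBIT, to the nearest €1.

Preferred dividends are paid after tax, so their pre-tax equivalent is €194,000 ÷ (1 − 0.27) = €265,753.42.
EPS = 0 when EBIT covers interest plus the pre-tax preferred burden: €434,000 + €265,753.42 = €699,753.42.

€699,753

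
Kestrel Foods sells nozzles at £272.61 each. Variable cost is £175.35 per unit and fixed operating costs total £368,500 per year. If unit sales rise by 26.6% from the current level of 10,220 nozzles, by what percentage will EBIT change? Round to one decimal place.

Total contribution margin = 10,220 × £97.26 = £993,997.20.
EBIT = £993,997.20 − £368,500 = £625,497.20.
DOL = contribution ÷ EBIT = £993,997.20 ÷ £625,497.20 = 1.5891.
So EBIT moves 1.5891 × (+26.6%) = +42.3%.

+42.3%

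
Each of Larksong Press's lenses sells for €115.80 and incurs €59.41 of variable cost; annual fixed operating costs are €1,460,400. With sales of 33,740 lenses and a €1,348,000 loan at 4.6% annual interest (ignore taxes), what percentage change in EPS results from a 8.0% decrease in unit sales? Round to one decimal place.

-40.0%

Total contribution margin = 33,740 × €56.39 = €1,902,598.60.
Subtracting fixed costs: EBIT = €1,902,598.60 − €1,460,400 = €442,198.60.
After interest of €62,008.00, pre-tax earnings = €380,190.60.
Degree of combined leverage = contribution ÷ (EBIT − I) = €1,902,598.60 ÷ €380,190.60 = 5.0043.
EPS therefore changes by 5.0043 × (-8.0%) = -40.0%.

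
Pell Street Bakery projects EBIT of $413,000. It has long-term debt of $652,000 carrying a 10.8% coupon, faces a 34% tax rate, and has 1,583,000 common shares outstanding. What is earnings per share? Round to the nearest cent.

$0.14

Pre-tax income = $413,000 − $70,416.00 = $342,584.00.
After tax at 34%: net income = $342,584.00 × 0.66 = $226,105.44.
Per share: $226,105.44 / 1,583,000 shares = $0.14.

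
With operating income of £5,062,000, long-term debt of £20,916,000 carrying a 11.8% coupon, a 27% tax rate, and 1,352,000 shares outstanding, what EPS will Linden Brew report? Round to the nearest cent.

Pre-tax income = £5,062,000 − £2,468,088.00 = £2,593,912.00.
After tax at 27%: net income = £2,593,912.00 × 0.73 = £1,893,555.76.
Per share: £1,893,555.76 / 1,352,000 shares = £1.40.

£1.40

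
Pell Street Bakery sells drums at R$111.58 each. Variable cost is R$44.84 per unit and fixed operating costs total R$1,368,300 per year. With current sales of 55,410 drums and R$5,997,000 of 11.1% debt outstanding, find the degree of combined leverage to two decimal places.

At 55,410 units, contribution = 55,410 × R$66.74 = R$3,698,063.40.
EBIT = R$3,698,063.40 − R$1,368,300 = R$2,329,763.40. Interest = R$665,667.00.
DOL = R$3,698,063.40 ÷ R$2,329,763.40 = 1.5873; DFL = R$2,329,763.40 ÷ R$1,664,096.40 = 1.4000.
DCL = DOL × DFL = 1.5873 × 1.4000 = 2.2222.

2.22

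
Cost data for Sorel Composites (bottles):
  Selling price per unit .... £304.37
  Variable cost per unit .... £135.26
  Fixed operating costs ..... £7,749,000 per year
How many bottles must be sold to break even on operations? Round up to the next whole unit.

45,823 bottles

Contribution margin per unit = £304.37 − £135.26 = £169.11.
Units to break even: £7,749,000 ÷ £169.11 = 45,822.25, rounded up to 45,823.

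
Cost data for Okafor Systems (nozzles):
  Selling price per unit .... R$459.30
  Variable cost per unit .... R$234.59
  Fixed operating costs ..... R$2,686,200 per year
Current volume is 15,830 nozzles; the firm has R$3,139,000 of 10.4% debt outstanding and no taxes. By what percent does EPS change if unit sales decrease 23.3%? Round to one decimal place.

-152.2%

Contribution at this volume is 15,830 × R$224.71 = R$3,557,159.30.
Subtracting fixed costs: EBIT = R$3,557,159.30 − R$2,686,200 = R$870,959.30.
After interest of R$326,456.00, pre-tax earnings = R$544,503.30.
Degree of combined leverage = contribution ÷ (EBIT − I) = R$3,557,159.30 ÷ R$544,503.30 = 6.5329.
%ΔEPS = DCL × %ΔSales = 6.5329 × -23.3% = -152.2%.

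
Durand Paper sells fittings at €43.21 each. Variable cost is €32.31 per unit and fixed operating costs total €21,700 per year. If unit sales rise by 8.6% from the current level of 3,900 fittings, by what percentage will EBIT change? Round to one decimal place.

Total contribution margin = 3,900 × €10.90 = €42,510.00.
Subtracting fixed costs: EBIT = €42,510.00 − €21,700 = €20,810.00.
DOL = contribution ÷ EBIT = €42,510.00 ÷ €20,810.00 = 2.0428.
%ΔEBIT = DOL × %ΔSales = 2.0428 × +8.6% = +17.6%.

+17.6%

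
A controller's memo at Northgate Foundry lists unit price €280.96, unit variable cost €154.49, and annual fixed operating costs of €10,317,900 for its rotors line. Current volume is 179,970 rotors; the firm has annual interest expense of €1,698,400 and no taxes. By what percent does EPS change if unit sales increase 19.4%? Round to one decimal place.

Contribution at this volume is 179,970 × €126.47 = €22,760,805.90.
Subtracting fixed costs: EBIT = €22,760,805.90 − €10,317,900 = €12,442,905.90.
After interest of €1,698,400.00, pre-tax earnings = €10,744,505.90.
Degree of combined leverage = contribution ÷ (EBIT − I) = €22,760,805.90 ÷ €10,744,505.90 = 2.1184.
EPS therefore changes by 2.1184 × (+19.4%) = +41.1%.

+41.1%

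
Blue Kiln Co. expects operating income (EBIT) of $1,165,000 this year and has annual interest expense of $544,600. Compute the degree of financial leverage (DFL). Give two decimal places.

Annual interest charges come to $544,600.00.
DFL = EBIT ÷ (EBIT − I) = $1,165,000 ÷ ($1,165,000 − $544,600.00) = $1,165,000 ÷ $620,400.00 = 1.8778.

1.88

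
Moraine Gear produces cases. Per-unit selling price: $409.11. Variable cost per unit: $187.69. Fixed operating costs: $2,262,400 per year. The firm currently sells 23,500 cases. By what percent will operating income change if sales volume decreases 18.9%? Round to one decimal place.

-33.4%

Total contribution margin = 23,500 × $221.42 = $5,203,370.00.
Subtracting fixed costs: EBIT = $5,203,370.00 − $2,262,400 = $2,940,970.00.
DOL = contribution ÷ EBIT = $5,203,370.00 ÷ $2,940,970.00 = 1.7693.
So EBIT moves 1.7693 × (-18.9%) = -33.4%.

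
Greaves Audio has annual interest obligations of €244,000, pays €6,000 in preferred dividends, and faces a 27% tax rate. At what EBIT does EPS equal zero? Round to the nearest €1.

Grossing the preferred dividend up to pre-tax terms: €6,000 / (1 − 0.27) = €8,219.18.
Financial break-even EBIT = interest + D_p ÷ (1 − t) = €244,000 + €8,219.18 = €252,219.18.

€252,219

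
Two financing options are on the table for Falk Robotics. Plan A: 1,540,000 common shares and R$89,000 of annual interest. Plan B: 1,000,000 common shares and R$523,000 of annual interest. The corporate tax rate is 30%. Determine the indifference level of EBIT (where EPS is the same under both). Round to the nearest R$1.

At indifference, (EBIT − 89,000)(1 − t)/1,540,000 = (EBIT − 523,000)(1 − t)/1,000,000.
Cancelling (1 − t) and cross-multiplying: 1,000,000·(EBIT − 89,000) = 1,540,000·(EBIT − 523,000).
EBIT × (1,540,000 − 1,000,000) = 523,000 × 1,540,000 − 89,000 × 1,000,000 = 716,420,000,000, so EBIT = 716,420,000,000 ÷ 540,000 = 1,326,703.70.

R$1,326,704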